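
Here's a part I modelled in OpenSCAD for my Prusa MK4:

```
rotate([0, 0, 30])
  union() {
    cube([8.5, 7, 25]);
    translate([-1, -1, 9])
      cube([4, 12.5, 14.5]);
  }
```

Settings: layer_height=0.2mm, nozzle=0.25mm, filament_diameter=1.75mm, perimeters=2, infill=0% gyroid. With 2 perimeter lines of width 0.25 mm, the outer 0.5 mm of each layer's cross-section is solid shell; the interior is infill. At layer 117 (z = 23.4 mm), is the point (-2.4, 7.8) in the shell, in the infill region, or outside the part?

infill

At z = 23.4 mm: the cube (footprint 8.5×7) is included at this height; the cube at (-1, -1) (footprint 4×12.5) is included at this height; Taking the union: the regions partially overlap (shared area 21.00 mm²), so overlapping operands fuse into one piece — 1 connected region; (whole slice rotated 30° about Z — lengths, areas and connectivity unchanged). Overall, the cross-section is a single solid region. Undo the 30° rotation: the query point maps to (1.822, 7.955) in the un-rotated model frame. The nearest boundary edge runs (3.00, 11.50)→(3.00, 7.00); distance from the point to it = 1.18 mm. The point is inside the cross-section and 1.18 mm from the nearest boundary — more than the 0.5 mm shell width (2 × 0.25), so it's in the infill interior.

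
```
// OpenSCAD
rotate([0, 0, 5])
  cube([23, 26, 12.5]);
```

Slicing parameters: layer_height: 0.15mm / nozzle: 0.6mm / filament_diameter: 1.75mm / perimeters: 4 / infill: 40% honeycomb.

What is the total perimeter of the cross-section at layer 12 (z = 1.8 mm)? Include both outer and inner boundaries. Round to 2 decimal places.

At z = 1.8 mm: the cube is present — its section is the full 23×26 rectangle (perimeter 98.00 mm); (whole slice rotated 5° about Z — lengths, areas and connectivity unchanged). Overall, the cross-section is a single solid region. Total boundary length (outer) = 98.00 mm.

98.00 mm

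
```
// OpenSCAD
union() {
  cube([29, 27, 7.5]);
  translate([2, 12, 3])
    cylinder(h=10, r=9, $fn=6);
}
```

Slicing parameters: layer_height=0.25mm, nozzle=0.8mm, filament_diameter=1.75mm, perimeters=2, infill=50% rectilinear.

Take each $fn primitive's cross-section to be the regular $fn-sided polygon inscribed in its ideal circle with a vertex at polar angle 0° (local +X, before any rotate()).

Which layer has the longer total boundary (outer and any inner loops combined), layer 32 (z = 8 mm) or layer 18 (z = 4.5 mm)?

layer 18 (z = 4.5 mm)

Layer 32 (z = 8): the cube is not intersected at this z (z outside [0, 7.5]); the r=9 cylinder at (2, 12) contributes a regular 6-gon of circumradius 9 (perimeter = 2·6·9.000·sin(180°/6) = 54.00 mm); Combining (union): only the r=9 cylinder at (2, 12) is present, so the union is just that shape — boundary = 54.00 mm. So its perimeter = 54.00 mm. Layer 18 (z = 4.5): the cube is present — its section is the full 29×27 rectangle (perimeter 112.00 mm); the cylinder at (2, 12): section is a regular 6-gon, circumradius r=9 (perimeter = 2·6·9.000·sin(180°/6) = 54.00 mm); Merging all regions: the regions partially overlap (shared area 136.40 mm²), so the edge portions inside another operand are dropped and the merged outline is re-measured after clipping — boundary = 119.41 mm. So its perimeter = 119.41 mm. Layer 18 is larger (119.41 vs 54.00 mm).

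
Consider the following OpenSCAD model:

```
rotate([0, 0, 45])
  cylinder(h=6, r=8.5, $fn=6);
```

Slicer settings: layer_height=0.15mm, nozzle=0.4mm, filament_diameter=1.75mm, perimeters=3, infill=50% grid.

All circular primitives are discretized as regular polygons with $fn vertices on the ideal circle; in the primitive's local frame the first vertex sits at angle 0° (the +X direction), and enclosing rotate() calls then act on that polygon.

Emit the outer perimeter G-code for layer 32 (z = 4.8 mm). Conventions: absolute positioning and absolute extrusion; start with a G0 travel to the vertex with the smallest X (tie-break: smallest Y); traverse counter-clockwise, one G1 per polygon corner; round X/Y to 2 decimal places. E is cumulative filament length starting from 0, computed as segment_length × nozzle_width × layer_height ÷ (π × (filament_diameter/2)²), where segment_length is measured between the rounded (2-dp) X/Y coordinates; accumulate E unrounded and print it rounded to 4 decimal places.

G0 X-8.21 Y2.20 Z4.80
G1 X-6.01 Y-6.01 E0.2120
G1 X2.20 Y-8.21 E0.4240
G1 X8.21 Y-2.20 E0.6361
G1 X6.01 Y6.01 E0.8481
G1 X-2.20 Y8.21 E1.0601
G1 X-8.21 Y2.20 E1.2721

At z = 4.8 mm: the r=8.5 cylinder contributes a regular 6-gon of circumradius 8.5; (whole slice rotated 45° about Z — lengths, areas and connectivity unchanged). The outline is a single polygon with 6 vertices. Extrusion per mm of travel: 0.4 × 0.15 / (π × 0.875²) = 0.024945. Accumulating E over each segment gives final E = 1.2721.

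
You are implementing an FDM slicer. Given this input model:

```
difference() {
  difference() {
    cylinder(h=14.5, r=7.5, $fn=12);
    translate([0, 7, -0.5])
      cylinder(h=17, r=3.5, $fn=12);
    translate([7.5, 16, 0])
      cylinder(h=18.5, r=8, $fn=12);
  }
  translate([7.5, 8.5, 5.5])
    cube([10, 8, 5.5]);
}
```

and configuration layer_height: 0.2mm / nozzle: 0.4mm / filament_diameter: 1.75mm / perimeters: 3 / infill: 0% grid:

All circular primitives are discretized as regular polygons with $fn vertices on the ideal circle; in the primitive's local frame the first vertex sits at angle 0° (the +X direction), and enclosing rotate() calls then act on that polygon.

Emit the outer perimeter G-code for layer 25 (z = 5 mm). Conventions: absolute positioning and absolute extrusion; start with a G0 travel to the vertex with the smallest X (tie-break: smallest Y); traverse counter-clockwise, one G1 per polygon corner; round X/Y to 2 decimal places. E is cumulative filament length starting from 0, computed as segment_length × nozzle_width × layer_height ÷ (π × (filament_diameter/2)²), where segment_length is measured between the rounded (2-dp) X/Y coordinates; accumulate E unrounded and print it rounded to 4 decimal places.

G0 X-7.50 Y0.00 Z5.00
G1 X-6.50 Y-3.75 E0.1291
G1 X-3.75 Y-6.50 E0.2584
G1 X0.00 Y-7.50 E0.3875
G1 X3.75 Y-6.50 E0.5166
G1 X6.50 Y-3.75 E0.6460
G1 X7.50 Y0.00 E0.7750
G1 X6.50 Y3.75 E0.9041
G1 X3.75 Y6.50 E1.0335
G1 X3.39 Y6.59 E1.0458
G1 X3.03 Y5.25 E1.0920
G1 X1.75 Y3.97 E1.1522
G1 X0.00 Y3.50 E1.2124
G1 X-1.75 Y3.97 E1.2727
G1 X-3.03 Y5.25 E1.3329
G1 X-3.39 Y6.59 E1.3791
G1 X-3.75 Y6.50 E1.3914
G1 X-6.50 Y3.75 E1.5208
G1 X-7.50 Y0.00 E1.6498

At z = 5 mm: the r=7.5 cylinder gives a regular 12-gon of circumradius 7.5 (constant along its height); the r=3.5 cylinder at (0, 7) contributes a regular 12-gon of circumradius 3.5; the cylinder at (7.5, 16): section is a regular 12-gon, circumradius r=8; Taking the first minus the rest: starting from the r=7.5 cylinder, the r=3.5 cylinder at (0, 7) partially overlaps it — only the 18.64 mm² overlap (of its 36.75 mm²) is removed, clipping the outline; the r=8 cylinder at (7.5, 16) misses the remaining region (no effect) — 1 connected region; the cube at (7.5, 8.5) does not reach this height (z outside [5.5, 11]); Subtracting the remaining from the first: none of the subtracted shapes is present at this height, so that combined region is unchanged — 1 connected region. The outline is a single polygon with 18 vertices. Extrusion per mm of travel: 0.4 × 0.2 / (π × 0.875²) = 0.033260. Accumulating E over each segment gives final E = 1.6498.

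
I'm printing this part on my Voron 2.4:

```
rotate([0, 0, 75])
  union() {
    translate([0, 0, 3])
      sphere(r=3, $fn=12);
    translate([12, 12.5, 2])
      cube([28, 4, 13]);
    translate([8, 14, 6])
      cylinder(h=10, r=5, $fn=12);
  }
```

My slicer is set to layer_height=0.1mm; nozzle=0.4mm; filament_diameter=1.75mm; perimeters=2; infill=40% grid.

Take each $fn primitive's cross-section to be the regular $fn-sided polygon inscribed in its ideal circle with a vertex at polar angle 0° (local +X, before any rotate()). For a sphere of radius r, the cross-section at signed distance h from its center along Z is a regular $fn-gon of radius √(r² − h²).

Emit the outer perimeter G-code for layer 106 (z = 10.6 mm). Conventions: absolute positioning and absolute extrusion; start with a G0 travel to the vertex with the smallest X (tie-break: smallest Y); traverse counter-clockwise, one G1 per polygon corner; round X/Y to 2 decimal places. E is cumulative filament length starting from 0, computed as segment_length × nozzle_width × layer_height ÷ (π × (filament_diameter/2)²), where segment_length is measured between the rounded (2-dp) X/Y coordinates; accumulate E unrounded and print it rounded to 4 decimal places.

G0 X-16.28 Y10.06 Z10.60
G1 X-14.99 Y7.82 E0.0430
G1 X-12.75 Y6.52 E0.0861
G1 X-10.16 Y6.52 E0.1291
G1 X-7.92 Y7.82 E0.1722
G1 X-6.62 Y10.06 E0.2153
G1 X-6.62 Y12.64 E0.2582
G1 X-7.92 Y14.89 E0.3014
G1 X-8.81 Y15.40 E0.3184
G1 X-1.72 Y41.87 E0.7742
G1 X-5.59 Y42.91 E0.8408
G1 X-12.75 Y16.18 E1.3010
G1 X-14.99 Y14.89 E1.3440
G1 X-16.28 Y12.64 E1.3871
G1 X-16.28 Y10.06 E1.4300

At z = 10.6 mm: the sphere is not intersected at this z (|z−center|=7.600 > r=3); the 28×4 cube at (12, 12.5) contributes its full rectangle; the r=5 cylinder at (8, 14) gives a regular 12-gon of circumradius 5 (constant along its height); Merging all regions: the regions partially overlap (shared area 2.86 mm²), so overlapping operands fuse into one piece — 1 connected region; (whole slice rotated 75° about Z — lengths, areas and connectivity unchanged). The outline is a single polygon with 14 vertices. Extrusion per mm of travel: 0.4 × 0.1 / (π × 0.875²) = 0.016630. Accumulating E over each segment gives final E = 1.4300.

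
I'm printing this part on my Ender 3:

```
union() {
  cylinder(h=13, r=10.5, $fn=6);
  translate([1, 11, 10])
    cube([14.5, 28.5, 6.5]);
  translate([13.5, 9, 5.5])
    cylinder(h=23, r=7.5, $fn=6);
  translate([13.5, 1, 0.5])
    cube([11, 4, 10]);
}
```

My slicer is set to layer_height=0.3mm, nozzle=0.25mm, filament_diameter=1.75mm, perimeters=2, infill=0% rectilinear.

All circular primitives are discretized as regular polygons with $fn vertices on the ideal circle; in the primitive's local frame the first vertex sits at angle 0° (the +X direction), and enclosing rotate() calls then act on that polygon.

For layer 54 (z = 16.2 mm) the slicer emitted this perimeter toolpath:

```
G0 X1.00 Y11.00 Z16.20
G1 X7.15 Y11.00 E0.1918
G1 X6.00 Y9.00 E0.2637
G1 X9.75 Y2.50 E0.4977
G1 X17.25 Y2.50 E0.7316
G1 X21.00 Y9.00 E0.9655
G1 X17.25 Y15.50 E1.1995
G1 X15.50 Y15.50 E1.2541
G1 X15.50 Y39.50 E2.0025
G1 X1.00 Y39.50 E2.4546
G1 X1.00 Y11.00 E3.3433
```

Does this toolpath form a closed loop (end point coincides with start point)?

Start point (G0): (1.00, 11.00). End point (last G1): the path returns to the start — closed.

yes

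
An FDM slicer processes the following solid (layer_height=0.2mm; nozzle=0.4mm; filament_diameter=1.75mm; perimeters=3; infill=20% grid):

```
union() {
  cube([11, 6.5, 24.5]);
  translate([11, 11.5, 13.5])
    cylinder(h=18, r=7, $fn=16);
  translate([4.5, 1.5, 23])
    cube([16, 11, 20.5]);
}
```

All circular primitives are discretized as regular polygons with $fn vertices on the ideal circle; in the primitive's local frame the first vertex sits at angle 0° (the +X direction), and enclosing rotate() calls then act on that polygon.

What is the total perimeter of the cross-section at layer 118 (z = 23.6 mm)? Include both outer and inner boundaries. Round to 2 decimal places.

At z = 23.6 mm: the cube (footprint 11×6.5) is included at this height (perimeter 35.00 mm); the r=7 cylinder at (11, 11.5) gives a regular 16-gon of circumradius 7 (constant along its height) (perimeter = 2·16·7.000·sin(180°/16) = 43.70 mm); the 16×11 cube at (4.5, 1.5) contributes its full rectangle (perimeter 54.00 mm); Taking the union: the regions partially overlap (shared area 120.28 mm²), so the edge portions inside another operand are dropped and the merged outline is re-measured after clipping — boundary = 72.58 mm. Overall, the cross-section is a single solid region. Total boundary length (outer) = 72.58 mm.

72.58 mm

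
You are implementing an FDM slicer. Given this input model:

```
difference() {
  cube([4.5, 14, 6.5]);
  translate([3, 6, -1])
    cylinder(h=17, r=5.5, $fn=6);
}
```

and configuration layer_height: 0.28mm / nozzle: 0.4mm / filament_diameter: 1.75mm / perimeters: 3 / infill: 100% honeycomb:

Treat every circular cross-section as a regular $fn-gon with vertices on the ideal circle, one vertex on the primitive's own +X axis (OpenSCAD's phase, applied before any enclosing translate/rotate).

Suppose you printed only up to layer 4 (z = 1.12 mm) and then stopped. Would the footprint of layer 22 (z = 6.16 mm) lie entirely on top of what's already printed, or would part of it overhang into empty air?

entirely on top

Compare the two slices. At z = 1.12: the 4.5×14 cube contributes its full rectangle (area 63.00 mm²); the r=5.5 cylinder at (3, 6) contributes a regular 6-gon of circumradius 5.5 (area = (6/2)·5.500²·sin(360°/6) = 78.59 mm²); Subtracting the remaining from the first: starting from the 4.5×14 cube (63.00 mm²), the r=5.5 cylinder at (3, 6) partially overlaps it — only the 42.76 mm² overlap (of its 78.59 mm²) is removed, clipping the outline — area = 20.24 mm². At z = 6.16: the cube is present — its section is the full 4.5×14 rectangle (area 63.00 mm²); the r=5.5 cylinder at (3, 6) gives a regular 6-gon of circumradius 5.5 (constant along its height) (area = (6/2)·5.500²·sin(360°/6) = 78.59 mm²); Subtracting the remaining from the first: starting from the 4.5×14 cube (63.00 mm²), the r=5.5 cylinder at (3, 6) partially overlaps it — only the 42.76 mm² overlap (of its 78.59 mm²) is removed, clipping the outline — area = 20.24 mm². Checking containment: the cross-section at z = 6.16 is a subset of the cross-section at z = 1.12.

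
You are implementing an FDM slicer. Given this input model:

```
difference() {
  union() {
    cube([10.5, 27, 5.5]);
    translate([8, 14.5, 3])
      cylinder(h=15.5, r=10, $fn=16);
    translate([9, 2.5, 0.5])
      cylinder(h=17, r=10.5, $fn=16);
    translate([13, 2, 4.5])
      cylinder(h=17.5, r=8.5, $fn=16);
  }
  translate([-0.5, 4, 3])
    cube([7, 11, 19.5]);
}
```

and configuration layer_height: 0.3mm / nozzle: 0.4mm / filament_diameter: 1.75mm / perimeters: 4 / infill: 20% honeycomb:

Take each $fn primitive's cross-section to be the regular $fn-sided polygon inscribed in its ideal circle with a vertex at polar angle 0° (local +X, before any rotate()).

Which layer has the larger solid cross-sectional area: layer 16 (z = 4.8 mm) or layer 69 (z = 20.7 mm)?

Layer 16 (z = 4.8): the cube (footprint 10.5×27) is included at this height (area 283.50 mm²); the cylinder at (8, 14.5): section is a regular 16-gon, circumradius r=10 (area = (16/2)·10.000²·sin(360°/16) = 306.15 mm²); the cylinder at (9, 2.5): section is a regular 16-gon, circumradius r=10.5 (area = (16/2)·10.500²·sin(360°/16) = 337.53 mm²); the cylinder at (13, 2): section is a regular 16-gon, circumradius r=8.5 (area = (16/2)·8.500²·sin(360°/16) = 221.19 mm²); Taking the union: the regions partially overlap — summed areas 1148.36 mm² minus the doubly-counted overlap 533.62 mm² gives 614.74 mm² — area = 614.74 mm²; the cube at (-0.5, 4) is present — its section is the full 7×11 rectangle (area 77.00 mm²); Subtracting the remaining from the first: starting from that combined region (614.74 mm²), the 7×11 cube at (-0.5, 4) partially overlaps it — only the 76.00 mm² overlap (of its 77.00 mm²) is removed, clipping the outline — area = 538.74 mm². So its area = 538.74 mm². Layer 69 (z = 20.7): the cube is not intersected at this z (z outside [0, 5.5]); the cylinder at (8, 14.5) is not intersected at this z (z outside [3, 18.5]); the cylinder at (9, 2.5) is absent (z outside [0.5, 17.5]); the r=8.5 cylinder at (13, 2) gives a regular 16-gon of circumradius 8.5 (constant along its height) (area = (16/2)·8.500²·sin(360°/16) = 221.19 mm²); Taking the union: only the r=8.5 cylinder at (13, 2) is present, so the union is just that shape — area = 221.19 mm²; the cube at (-0.5, 4) is present — its section is the full 7×11 rectangle (area 77.00 mm²); Subtracting the remaining from the first: starting from the result so far (221.19 mm²), the 7×11 cube at (-0.5, 4) partially overlaps it — only the 3.22 mm² overlap (of its 77.00 mm²) is removed, clipping the outline — area = 217.97 mm². So its area = 217.97 mm². Layer 16 is larger (538.74 vs 217.97 mm²).

layer 16 (z = 4.8 mm)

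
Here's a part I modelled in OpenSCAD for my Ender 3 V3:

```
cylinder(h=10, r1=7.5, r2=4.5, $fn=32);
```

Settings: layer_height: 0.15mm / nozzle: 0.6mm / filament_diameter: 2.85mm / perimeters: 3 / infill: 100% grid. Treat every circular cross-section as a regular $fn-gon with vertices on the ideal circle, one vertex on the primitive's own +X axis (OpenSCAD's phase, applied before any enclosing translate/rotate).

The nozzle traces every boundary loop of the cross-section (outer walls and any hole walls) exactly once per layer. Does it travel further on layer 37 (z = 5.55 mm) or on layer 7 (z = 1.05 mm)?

layer 7 (z = 1.05 mm)

Layer 37 (z = 5.55): the cone contributes a regular 32-gon of circumradius 5.835 (interpolated between r1=7.5 and r2=4.5 at t=0.555) (perimeter = 2·32·5.835·sin(180°/32) = 36.60 mm). So its perimeter = 36.60 mm. Layer 7 (z = 1.05): the cone: at t=0.105 of its height the radius interpolates to r₁+(r₂−r₁)t = 7.185, giving a regular 32-gon of that circumradius (perimeter = 2·32·7.185·sin(180°/32) = 45.07 mm). So its perimeter = 45.07 mm. Layer 7 is larger (45.07 vs 36.60 mm).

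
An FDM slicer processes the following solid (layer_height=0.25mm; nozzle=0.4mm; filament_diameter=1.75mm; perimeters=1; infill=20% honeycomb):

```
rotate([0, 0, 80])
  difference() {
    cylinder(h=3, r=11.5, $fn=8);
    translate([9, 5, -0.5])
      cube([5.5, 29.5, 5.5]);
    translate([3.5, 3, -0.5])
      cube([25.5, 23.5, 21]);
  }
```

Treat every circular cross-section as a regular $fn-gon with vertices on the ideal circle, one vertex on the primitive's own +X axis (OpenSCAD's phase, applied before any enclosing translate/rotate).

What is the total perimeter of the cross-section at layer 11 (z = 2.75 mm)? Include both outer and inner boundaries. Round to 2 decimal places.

At z = 2.75 mm: the r=11.5 cylinder gives a regular 8-gon of circumradius 11.5 (constant along its height) (perimeter = 2·8·11.500·sin(180°/8) = 70.41 mm); the 5.5×29.5 cube at (9, 5) contributes its full rectangle (perimeter 70.00 mm); the cube at (3.5, 3) is present — its section is the full 25.5×23.5 rectangle (perimeter 98.00 mm); Subtracting the remaining from the first: starting from the r=11.5 cylinder, the 5.5×29.5 cube at (9, 5) partially overlaps it — only the 0.22 mm² overlap (of its 162.25 mm²) is removed, clipping the outline; the 25.5×23.5 cube at (3.5, 3) partially overlaps it — only the 33.44 mm² overlap (of its 599.25 mm²) is removed, clipping the outline — boundary = 73.65 mm; (whole slice rotated 80° about Z — lengths, areas and connectivity unchanged). Overall, the cross-section is a single solid region. Total boundary length (outer) = 73.65 mm.

73.65 mm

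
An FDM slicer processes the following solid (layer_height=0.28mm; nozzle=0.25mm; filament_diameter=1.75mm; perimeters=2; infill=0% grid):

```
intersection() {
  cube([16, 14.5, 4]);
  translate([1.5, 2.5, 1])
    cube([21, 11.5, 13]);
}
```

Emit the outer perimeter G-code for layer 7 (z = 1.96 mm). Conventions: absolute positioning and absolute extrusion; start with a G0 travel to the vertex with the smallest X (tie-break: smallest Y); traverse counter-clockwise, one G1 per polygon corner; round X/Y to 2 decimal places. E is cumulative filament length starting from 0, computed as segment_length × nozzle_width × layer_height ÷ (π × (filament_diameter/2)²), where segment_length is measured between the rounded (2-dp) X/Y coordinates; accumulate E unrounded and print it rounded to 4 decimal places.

G0 X1.50 Y2.50 Z1.96
G1 X16.00 Y2.50 E0.4220
G1 X16.00 Y14.00 E0.7567
G1 X1.50 Y14.00 E1.1787
G1 X1.50 Y2.50 E1.5133

At z = 1.96 mm: the 16×14.5 cube contributes its full rectangle; the 21×11.5 cube at (1.5, 2.5) contributes its full rectangle; Taking the intersection: the 21×11.5 cube at (1.5, 2.5) partially overlaps the 16×14.5 cube; clipping to the common part keeps 166.75 mm² — 1 connected region. The outline is a single polygon with 4 vertices. Extrusion per mm of travel: 0.25 × 0.28 / (π × 0.875²) = 0.029103. Accumulating E over each segment gives final E = 1.5133.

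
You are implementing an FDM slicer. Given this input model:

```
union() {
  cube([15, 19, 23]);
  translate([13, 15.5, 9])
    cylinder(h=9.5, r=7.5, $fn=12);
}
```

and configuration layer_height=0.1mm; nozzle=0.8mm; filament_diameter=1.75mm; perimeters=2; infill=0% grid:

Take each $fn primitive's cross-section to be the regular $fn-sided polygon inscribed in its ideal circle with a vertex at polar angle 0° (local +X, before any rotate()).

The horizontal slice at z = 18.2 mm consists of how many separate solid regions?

1

At z = 18.2 mm: the cube is present — its section is the full 15×19 rectangle; the cylinder at (13, 15.5): section is a regular 12-gon, circumradius r=7.5; Combining (union): the regions partially overlap (shared area 88.26 mm²), so overlapping operands fuse into one piece — 1 connected region. The result has 1 disconnected region.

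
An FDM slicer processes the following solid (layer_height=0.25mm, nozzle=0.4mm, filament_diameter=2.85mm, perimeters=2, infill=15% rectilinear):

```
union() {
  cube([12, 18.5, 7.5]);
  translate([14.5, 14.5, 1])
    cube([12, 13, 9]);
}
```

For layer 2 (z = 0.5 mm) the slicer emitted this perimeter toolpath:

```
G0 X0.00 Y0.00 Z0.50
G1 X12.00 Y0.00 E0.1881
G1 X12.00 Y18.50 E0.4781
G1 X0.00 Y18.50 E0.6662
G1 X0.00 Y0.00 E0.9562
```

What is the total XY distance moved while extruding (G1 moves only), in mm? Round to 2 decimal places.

61.00 mm

Sum the Euclidean lengths of each G1 segment: total = 61.00 mm.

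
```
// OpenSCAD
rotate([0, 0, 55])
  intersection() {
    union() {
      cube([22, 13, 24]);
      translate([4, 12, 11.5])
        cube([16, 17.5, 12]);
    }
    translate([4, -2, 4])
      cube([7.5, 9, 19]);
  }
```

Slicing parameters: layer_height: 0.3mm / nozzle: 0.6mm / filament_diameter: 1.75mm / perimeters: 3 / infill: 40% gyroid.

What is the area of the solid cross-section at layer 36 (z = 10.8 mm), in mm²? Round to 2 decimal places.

At z = 10.8 mm: the cube is present — its section is the full 22×13 rectangle (area 286.00 mm²); the cube at (4, 12) does not reach this height (z outside [11.5, 23.5]); Combining (union): only the 22×13 cube is present, so the union is just that shape — area = 286.00 mm²; the cube at (4, -2) (footprint 7.5×9) is included at this height (area 67.50 mm²); After intersecting: the 7.5×9 cube at (4, -2) partially overlaps the result so far; clipping to the common part keeps 52.50 mm² — area = 52.50 mm²; (whole slice rotated 55° about Z — lengths, areas and connectivity unchanged). Overall, the cross-section is a single solid region. Net area = 52.50 mm².

52.50 mm²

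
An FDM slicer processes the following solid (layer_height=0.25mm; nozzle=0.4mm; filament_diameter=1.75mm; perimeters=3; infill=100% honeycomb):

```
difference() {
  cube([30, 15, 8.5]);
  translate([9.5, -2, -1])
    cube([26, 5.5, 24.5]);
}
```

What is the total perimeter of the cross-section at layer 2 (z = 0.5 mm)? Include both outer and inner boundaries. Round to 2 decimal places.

At z = 0.5 mm: the cube (footprint 30×15) is included at this height (perimeter 90.00 mm); the cube at (9.5, -2) (footprint 26×5.5) is included at this height (perimeter 63.00 mm); Taking the first minus the rest: starting from the 30×15 cube, the 26×5.5 cube at (9.5, -2) partially overlaps it — only the 71.75 mm² overlap (of its 143.00 mm²) is removed, clipping the outline — boundary = 90.00 mm. Overall, the cross-section is a single solid region. Total boundary length (outer) = 90.00 mm.

90.00 mm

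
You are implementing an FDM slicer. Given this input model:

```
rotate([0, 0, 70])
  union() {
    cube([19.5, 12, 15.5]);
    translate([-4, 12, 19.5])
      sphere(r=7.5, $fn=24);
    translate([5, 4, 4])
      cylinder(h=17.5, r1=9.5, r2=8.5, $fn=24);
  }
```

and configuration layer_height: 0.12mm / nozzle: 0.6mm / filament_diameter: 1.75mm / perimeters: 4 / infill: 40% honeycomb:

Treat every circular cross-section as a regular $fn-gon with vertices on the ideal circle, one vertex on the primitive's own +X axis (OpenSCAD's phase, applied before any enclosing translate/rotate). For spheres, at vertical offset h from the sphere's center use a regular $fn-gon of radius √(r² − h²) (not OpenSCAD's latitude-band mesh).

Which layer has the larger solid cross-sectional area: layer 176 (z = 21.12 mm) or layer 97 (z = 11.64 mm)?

layer 176 (z = 21.12 mm)

Layer 176 (z = 21.12): the cube does not reach this height (z outside [0, 15.5]); the r=7.5 sphere at (-4, 12) slices to a regular 24-gon of circumradius 7.323 (√(r²−h²) with h=1.62 from center) (area = (24/2)·7.323²·sin(360°/24) = 166.55 mm²); the cone at (5, 4) (r1=9.5→r2=8.5) has section circumradius 8.522 here — a regular 24-gon (area = (24/2)·8.522²·sin(360°/24) = 225.54 mm²); Combining (union): the regions partially overlap — summed areas 392.10 mm² minus the doubly-counted overlap 25.70 mm² gives 366.39 mm² — area = 366.39 mm²; (rotated 70° about Z; rotation is an isometry so areas/perimeters/island counts are preserved). So its area = 366.39 mm². Layer 97 (z = 11.64): the cube is present — its section is the full 19.5×12 rectangle (area 234.00 mm²); the sphere at (-4, 12) is not intersected at this z (|z−center|=7.860 > r=7.5); the cone at (5, 4) (r1=9.5→r2=8.5) has section circumradius 9.063 here — a regular 24-gon (area = (24/2)·9.063²·sin(360°/24) = 255.13 mm²); Combining (union): the regions partially overlap — summed areas 489.13 mm² minus the doubly-counted overlap 155.59 mm² gives 333.54 mm² — area = 333.54 mm²; (whole slice rotated 70° about Z — lengths, areas and connectivity unchanged). So its area = 333.54 mm². Layer 176 is larger (366.39 vs 333.54 mm²).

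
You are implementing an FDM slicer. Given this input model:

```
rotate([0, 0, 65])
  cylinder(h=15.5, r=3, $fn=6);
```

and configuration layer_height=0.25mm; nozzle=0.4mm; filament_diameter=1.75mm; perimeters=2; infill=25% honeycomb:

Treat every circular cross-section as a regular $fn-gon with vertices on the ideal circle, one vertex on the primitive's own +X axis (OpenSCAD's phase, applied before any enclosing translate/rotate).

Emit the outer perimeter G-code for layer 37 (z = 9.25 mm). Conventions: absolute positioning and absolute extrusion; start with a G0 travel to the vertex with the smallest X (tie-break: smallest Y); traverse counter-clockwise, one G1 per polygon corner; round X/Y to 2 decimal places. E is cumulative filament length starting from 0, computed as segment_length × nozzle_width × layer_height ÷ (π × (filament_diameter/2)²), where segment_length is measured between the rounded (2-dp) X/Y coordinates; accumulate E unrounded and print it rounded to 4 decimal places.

G0 X-2.99 Y-0.26 Z9.25
G1 X-1.27 Y-2.72 E0.1248
G1 X1.72 Y-2.46 E0.2496
G1 X2.99 Y0.26 E0.3744
G1 X1.27 Y2.72 E0.4992
G1 X-1.72 Y2.46 E0.6240
G1 X-2.99 Y-0.26 E0.7488

At z = 9.25 mm: the cylinder: section is a regular 6-gon, circumradius r=3; (whole slice rotated 65° about Z — lengths, areas and connectivity unchanged). The outline is a single polygon with 6 vertices. Extrusion per mm of travel: 0.4 × 0.25 / (π × 0.875²) = 0.041575. Accumulating E over each segment gives final E = 0.7488.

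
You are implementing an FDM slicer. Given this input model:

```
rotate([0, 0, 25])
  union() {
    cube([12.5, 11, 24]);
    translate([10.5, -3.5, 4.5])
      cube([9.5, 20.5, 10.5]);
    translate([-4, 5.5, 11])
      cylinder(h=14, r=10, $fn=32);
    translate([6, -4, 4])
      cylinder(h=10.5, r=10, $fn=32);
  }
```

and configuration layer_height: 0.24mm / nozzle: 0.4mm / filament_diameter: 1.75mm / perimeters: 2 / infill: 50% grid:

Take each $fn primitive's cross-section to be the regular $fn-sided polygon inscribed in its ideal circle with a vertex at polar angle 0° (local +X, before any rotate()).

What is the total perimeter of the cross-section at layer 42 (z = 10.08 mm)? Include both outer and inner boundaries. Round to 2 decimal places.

At z = 10.08 mm: the 12.5×11 cube contributes its full rectangle (perimeter 47.00 mm); the 9.5×20.5 cube at (10.5, -3.5) contributes its full rectangle (perimeter 60.00 mm); the cylinder at (-4, 5.5) does not reach this height (z outside [11, 25]); the cylinder at (6, -4): section is a regular 32-gon, circumradius r=10 (perimeter = 2·32·10.000·sin(180°/32) = 62.73 mm); Combining (union): the regions partially overlap (shared area 111.27 mm²), so the edge portions inside another operand are dropped and the merged outline is re-measured after clipping — boundary = 98.69 mm; (rotated 25° about Z; rotation is an isometry so areas/perimeters/island counts are preserved). Overall, the cross-section is a single solid region. Total boundary length (outer) = 98.69 mm.

98.69 mm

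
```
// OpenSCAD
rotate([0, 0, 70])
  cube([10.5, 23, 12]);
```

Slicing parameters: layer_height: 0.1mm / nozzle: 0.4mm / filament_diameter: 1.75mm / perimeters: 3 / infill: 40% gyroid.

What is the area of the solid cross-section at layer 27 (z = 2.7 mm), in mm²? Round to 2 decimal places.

At z = 2.7 mm: the cube (footprint 10.5×23) is included at this height (area 241.50 mm²); (rotated 70° about Z; rotation is an isometry so areas/perimeters/island counts are preserved). Overall, the cross-section is a single solid region. Net area = 241.50 mm².

241.50 mm²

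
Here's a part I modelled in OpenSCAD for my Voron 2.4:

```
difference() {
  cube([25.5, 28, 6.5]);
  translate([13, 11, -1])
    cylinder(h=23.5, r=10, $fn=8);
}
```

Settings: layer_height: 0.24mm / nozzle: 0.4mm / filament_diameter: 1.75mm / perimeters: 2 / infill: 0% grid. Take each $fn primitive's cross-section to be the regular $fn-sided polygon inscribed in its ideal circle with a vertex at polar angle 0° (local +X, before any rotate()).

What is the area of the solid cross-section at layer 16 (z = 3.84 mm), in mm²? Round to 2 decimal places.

At z = 3.84 mm: the cube is present — its section is the full 25.5×28 rectangle (area 714.00 mm²); the r=10 cylinder at (13, 11) contributes a regular 8-gon of circumradius 10 (area = (8/2)·10.000²·sin(360°/8) = 282.84 mm²); Subtracting the remaining from the first: starting from the 25.5×28 cube (714.00 mm²), the r=10 cylinder at (13, 11) lies wholly inside it (removes its full 282.84 mm² and its 61.23 mm outline becomes a hole wall) — area = 431.16 mm². Overall, the cross-section is one region with 1 hole. Net area = 431.16 mm².

431.16 mm²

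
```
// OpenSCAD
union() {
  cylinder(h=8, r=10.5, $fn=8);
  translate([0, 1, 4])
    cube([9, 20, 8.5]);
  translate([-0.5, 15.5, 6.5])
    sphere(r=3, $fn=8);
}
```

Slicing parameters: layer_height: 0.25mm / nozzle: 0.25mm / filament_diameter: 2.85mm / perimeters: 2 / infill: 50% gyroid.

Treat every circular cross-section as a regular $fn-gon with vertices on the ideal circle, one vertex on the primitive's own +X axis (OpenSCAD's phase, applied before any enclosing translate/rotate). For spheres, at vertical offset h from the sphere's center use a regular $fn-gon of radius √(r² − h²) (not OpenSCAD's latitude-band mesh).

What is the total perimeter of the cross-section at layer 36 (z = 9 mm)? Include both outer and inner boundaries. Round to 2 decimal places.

At z = 9 mm: the cylinder is absent (z outside [0, 8]); the cube at (0, 1) (footprint 9×20) is included at this height (perimeter 58.00 mm); the r=3 sphere at (-0.5, 15.5) slices to a regular 8-gon of circumradius 1.658 (√(r²−h²) with h=2.5 from center) (perimeter = 2·8·1.658·sin(180°/8) = 10.15 mm); Taking the union: the regions partially overlap (shared area 2.33 mm²), so the edge portions inside another operand are dropped and the merged outline is re-measured after clipping — boundary = 61.26 mm. Overall, the cross-section is a single solid region. Total boundary length (outer) = 61.26 mm.

61.26 mm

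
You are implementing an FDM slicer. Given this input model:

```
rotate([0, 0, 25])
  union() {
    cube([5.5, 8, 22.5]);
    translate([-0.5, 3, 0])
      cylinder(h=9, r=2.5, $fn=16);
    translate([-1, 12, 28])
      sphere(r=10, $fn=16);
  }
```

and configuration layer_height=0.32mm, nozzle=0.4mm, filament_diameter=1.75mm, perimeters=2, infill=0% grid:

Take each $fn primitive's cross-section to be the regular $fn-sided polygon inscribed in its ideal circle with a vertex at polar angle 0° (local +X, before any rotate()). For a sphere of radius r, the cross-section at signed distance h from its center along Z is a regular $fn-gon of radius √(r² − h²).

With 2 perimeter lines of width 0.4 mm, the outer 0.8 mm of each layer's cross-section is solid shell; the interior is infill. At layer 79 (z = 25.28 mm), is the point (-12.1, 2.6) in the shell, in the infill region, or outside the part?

outside

At z = 25.28 mm: the cube is not intersected at this z (z outside [0, 22.5]); the cylinder at (-0.5, 3) does not reach this height (z outside [0, 9]); the r=10 sphere at (-1, 12) contributes a regular 16-gon of circumradius √(10²−2.72²) = 9.623; Taking the union: only the r=10 sphere at (-1, 12) is present, so the union is just that shape — 1 connected region; (whole slice rotated 25° about Z — lengths, areas and connectivity unchanged). Overall, the cross-section is a single solid region. Undo the 25° rotation: the query point maps to (-9.868, 7.470) in the un-rotated model frame. The nearest boundary edge runs (-9.89, 8.32)→(-7.80, 5.20); distance from the point to it = 0.45 mm. The point is not inside any of the regions above, so it lies outside the cross-section (0.45 mm from the nearest boundary).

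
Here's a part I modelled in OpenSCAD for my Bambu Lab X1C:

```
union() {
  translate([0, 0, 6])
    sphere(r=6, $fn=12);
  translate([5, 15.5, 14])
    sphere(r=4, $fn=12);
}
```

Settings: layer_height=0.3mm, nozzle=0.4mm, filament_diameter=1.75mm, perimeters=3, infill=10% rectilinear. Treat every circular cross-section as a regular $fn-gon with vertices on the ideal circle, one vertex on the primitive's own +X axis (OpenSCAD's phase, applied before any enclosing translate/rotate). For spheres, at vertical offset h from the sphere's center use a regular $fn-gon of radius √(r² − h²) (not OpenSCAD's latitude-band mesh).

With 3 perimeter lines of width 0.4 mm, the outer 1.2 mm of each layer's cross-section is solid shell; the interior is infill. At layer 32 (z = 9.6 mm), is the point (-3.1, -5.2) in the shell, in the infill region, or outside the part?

At z = 9.6 mm: the r=6 sphere contributes a regular 12-gon of circumradius √(6²−3.6²) = 4.800; the sphere at (5, 15.5) is absent (|z−center|=4.400 > r=4); Combining (union): only the r=6 sphere is present, so the union is just that shape — 1 connected region. Overall, the cross-section is a single solid region. The nearest boundary edge runs (-4.16, -2.40)→(-2.40, -4.16); distance from the point to it = 1.26 mm. The point is not inside any of the regions above, so it lies outside the cross-section (1.26 mm from the nearest boundary).

outside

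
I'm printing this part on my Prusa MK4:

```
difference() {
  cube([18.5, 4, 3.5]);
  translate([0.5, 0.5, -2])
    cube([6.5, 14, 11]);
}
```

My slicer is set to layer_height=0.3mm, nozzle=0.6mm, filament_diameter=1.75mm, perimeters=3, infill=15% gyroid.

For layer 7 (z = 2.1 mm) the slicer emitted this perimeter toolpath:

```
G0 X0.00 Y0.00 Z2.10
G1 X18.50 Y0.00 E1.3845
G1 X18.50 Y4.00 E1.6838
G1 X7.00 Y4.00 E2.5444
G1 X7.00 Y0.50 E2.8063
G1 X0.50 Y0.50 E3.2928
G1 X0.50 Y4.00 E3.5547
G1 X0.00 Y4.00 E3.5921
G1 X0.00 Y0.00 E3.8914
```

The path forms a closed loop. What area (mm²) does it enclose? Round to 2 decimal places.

51.25 mm²

Apply the shoelace formula to the sequence of (X, Y) vertices; enclosed area = 51.25 mm².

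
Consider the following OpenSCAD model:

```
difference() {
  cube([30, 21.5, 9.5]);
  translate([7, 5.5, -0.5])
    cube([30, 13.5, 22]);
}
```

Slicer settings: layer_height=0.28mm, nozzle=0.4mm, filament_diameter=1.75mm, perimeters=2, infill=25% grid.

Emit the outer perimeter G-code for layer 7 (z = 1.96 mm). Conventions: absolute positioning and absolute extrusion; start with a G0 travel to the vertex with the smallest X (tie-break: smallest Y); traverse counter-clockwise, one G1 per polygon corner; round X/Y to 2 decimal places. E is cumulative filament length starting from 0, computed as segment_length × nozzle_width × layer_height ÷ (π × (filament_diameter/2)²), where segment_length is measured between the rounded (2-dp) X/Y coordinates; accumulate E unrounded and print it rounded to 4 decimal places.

G0 X0.00 Y0.00 Z1.96
G1 X30.00 Y0.00 E1.3969
G1 X30.00 Y5.50 E1.6530
G1 X7.00 Y5.50 E2.7240
G1 X7.00 Y19.00 E3.3526
G1 X30.00 Y19.00 E4.4236
G1 X30.00 Y21.50 E4.5400
G1 X0.00 Y21.50 E5.9369
G1 X0.00 Y0.00 E6.9381

At z = 1.96 mm: the cube (footprint 30×21.5) is included at this height; the 30×13.5 cube at (7, 5.5) contributes its full rectangle; Taking the first minus the rest: starting from the 30×21.5 cube, the 30×13.5 cube at (7, 5.5) partially overlaps it — only the 310.50 mm² overlap (of its 405.00 mm²) is removed, clipping the outline — 1 connected region. The outline is a single polygon with 8 vertices. Extrusion per mm of travel: 0.4 × 0.28 / (π × 0.875²) = 0.046564. Accumulating E over each segment gives final E = 6.9381.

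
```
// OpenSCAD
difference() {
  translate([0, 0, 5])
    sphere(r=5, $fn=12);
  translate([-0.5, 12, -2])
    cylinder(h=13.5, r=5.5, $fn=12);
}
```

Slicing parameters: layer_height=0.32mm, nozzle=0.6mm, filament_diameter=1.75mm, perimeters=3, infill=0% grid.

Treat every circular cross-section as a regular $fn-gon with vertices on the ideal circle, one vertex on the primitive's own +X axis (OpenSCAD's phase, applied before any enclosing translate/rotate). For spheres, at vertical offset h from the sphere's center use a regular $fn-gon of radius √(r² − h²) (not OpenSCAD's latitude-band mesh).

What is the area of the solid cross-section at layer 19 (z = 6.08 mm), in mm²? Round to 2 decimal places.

At z = 6.08 mm: the r=5 sphere slices to a regular 12-gon of circumradius 4.882 (√(r²−h²) with h=1.08 from center) (area = (12/2)·4.882²·sin(360°/12) = 71.50 mm²); the r=5.5 cylinder at (-0.5, 12) gives a regular 12-gon of circumradius 5.5 (constant along its height) (area = (12/2)·5.500²·sin(360°/12) = 90.75 mm²); After the difference (first − rest): starting from the r=5 sphere (71.50 mm²), the r=5.5 cylinder at (-0.5, 12) misses the remaining region (no effect) — area = 71.50 mm². Overall, the cross-section is a single solid region. Net area = 71.50 mm².

71.50 mm²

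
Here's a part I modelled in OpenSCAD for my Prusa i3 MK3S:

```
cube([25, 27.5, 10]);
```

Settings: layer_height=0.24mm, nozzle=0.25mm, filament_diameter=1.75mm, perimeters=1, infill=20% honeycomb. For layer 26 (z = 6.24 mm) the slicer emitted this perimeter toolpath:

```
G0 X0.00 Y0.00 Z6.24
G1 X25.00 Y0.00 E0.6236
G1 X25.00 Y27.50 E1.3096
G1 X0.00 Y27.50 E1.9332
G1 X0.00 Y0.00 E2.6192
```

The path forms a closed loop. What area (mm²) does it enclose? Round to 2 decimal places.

687.50 mm²

Apply the shoelace formula to the sequence of (X, Y) vertices; enclosed area = 687.50 mm².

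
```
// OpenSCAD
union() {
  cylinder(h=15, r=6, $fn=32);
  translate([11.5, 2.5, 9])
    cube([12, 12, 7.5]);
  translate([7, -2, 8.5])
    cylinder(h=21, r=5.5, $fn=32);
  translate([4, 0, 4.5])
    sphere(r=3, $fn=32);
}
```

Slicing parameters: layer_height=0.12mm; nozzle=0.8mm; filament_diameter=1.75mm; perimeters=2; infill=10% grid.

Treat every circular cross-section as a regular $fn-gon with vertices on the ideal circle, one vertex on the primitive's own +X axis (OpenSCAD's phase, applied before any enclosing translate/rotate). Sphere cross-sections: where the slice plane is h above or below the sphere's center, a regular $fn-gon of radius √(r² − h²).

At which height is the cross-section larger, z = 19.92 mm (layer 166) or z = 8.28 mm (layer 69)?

layer 69 (z = 8.28 mm)

Layer 166 (z = 19.92): the cylinder is absent (z outside [0, 15]); the cube at (11.5, 2.5) is not intersected at this z (z outside [9, 16.5]); the r=5.5 cylinder at (7, -2) gives a regular 32-gon of circumradius 5.5 (constant along its height) (area = (32/2)·5.500²·sin(360°/32) = 94.42 mm²); the sphere at (4, 0) is absent (|z−center|=15.420 > r=3); Merging all regions: only the r=5.5 cylinder at (7, -2) is present, so the union is just that shape — area = 94.42 mm². So its area = 94.42 mm². Layer 69 (z = 8.28): the cylinder: section is a regular 32-gon, circumradius r=6 (area = (32/2)·6.000²·sin(360°/32) = 112.37 mm²); the cube at (11.5, 2.5) is not intersected at this z (z outside [9, 16.5]); the cylinder at (7, -2) does not reach this height (z outside [8.5, 29.5]); the sphere at (4, 0) is absent (|z−center|=3.780 > r=3); Combining (union): only the r=6 cylinder is present, so the union is just that shape — area = 112.37 mm². So its area = 112.37 mm². Layer 69 is larger (112.37 vs 94.42 mm²).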